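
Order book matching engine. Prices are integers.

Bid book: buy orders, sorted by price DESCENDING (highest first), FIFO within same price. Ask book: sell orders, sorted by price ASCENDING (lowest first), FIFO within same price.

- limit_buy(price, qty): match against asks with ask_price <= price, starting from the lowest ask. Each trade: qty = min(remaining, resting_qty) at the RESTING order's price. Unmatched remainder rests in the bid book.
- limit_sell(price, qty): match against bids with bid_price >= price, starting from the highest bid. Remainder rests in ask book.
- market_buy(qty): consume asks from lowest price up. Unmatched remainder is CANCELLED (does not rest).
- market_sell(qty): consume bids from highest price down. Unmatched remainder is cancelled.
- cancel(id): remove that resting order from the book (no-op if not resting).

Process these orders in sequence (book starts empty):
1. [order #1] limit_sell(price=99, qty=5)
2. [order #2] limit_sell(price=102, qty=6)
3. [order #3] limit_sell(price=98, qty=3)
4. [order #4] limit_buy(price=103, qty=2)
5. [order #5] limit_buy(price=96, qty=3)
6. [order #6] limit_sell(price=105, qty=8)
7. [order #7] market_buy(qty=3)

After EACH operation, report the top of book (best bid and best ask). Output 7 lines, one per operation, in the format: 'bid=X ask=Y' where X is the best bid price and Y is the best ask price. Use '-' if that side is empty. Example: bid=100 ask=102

Answer: bid=- ask=99
bid=- ask=99
bid=- ask=98
bid=- ask=98
bid=96 ask=98
bid=96 ask=98
bid=96 ask=99

Derivation:
After op 1 [order #1] limit_sell(price=99, qty=5): fills=none; bids=[-] asks=[#1:5@99]
After op 2 [order #2] limit_sell(price=102, qty=6): fills=none; bids=[-] asks=[#1:5@99 #2:6@102]
After op 3 [order #3] limit_sell(price=98, qty=3): fills=none; bids=[-] asks=[#3:3@98 #1:5@99 #2:6@102]
After op 4 [order #4] limit_buy(price=103, qty=2): fills=#4x#3:2@98; bids=[-] asks=[#3:1@98 #1:5@99 #2:6@102]
After op 5 [order #5] limit_buy(price=96, qty=3): fills=none; bids=[#5:3@96] asks=[#3:1@98 #1:5@99 #2:6@102]
After op 6 [order #6] limit_sell(price=105, qty=8): fills=none; bids=[#5:3@96] asks=[#3:1@98 #1:5@99 #2:6@102 #6:8@105]
After op 7 [order #7] market_buy(qty=3): fills=#7x#3:1@98 #7x#1:2@99; bids=[#5:3@96] asks=[#1:3@99 #2:6@102 #6:8@105]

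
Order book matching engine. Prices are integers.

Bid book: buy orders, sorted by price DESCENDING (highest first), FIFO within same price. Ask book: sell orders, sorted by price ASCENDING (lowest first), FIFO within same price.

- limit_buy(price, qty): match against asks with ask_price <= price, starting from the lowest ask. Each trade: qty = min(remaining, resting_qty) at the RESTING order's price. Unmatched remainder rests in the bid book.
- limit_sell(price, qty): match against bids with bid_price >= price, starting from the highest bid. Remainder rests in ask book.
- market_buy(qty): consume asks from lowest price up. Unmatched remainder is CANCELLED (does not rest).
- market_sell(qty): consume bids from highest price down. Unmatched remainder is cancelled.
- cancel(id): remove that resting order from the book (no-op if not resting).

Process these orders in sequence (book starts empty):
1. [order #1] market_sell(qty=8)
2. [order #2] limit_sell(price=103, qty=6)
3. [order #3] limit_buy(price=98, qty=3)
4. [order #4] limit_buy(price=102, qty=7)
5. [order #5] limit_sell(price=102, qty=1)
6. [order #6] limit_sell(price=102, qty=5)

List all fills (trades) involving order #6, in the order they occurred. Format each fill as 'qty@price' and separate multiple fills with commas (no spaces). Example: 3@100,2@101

After op 1 [order #1] market_sell(qty=8): fills=none; bids=[-] asks=[-]
After op 2 [order #2] limit_sell(price=103, qty=6): fills=none; bids=[-] asks=[#2:6@103]
After op 3 [order #3] limit_buy(price=98, qty=3): fills=none; bids=[#3:3@98] asks=[#2:6@103]
After op 4 [order #4] limit_buy(price=102, qty=7): fills=none; bids=[#4:7@102 #3:3@98] asks=[#2:6@103]
After op 5 [order #5] limit_sell(price=102, qty=1): fills=#4x#5:1@102; bids=[#4:6@102 #3:3@98] asks=[#2:6@103]
After op 6 [order #6] limit_sell(price=102, qty=5): fills=#4x#6:5@102; bids=[#4:1@102 #3:3@98] asks=[#2:6@103]

Answer: 5@102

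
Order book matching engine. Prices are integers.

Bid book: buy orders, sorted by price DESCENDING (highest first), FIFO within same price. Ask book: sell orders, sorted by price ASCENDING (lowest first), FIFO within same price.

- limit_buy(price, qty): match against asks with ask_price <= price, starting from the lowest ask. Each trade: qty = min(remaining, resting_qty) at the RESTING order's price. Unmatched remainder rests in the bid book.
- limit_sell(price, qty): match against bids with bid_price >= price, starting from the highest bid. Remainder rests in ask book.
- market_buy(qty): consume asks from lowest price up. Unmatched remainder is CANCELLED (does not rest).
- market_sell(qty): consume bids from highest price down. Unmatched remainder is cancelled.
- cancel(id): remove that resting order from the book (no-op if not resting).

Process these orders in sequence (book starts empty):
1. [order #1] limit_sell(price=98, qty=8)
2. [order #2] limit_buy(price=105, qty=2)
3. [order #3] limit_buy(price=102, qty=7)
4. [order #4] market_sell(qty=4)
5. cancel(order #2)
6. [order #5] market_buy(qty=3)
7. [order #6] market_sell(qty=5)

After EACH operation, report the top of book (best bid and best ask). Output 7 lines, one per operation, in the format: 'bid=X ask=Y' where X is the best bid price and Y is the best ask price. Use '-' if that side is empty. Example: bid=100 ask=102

After op 1 [order #1] limit_sell(price=98, qty=8): fills=none; bids=[-] asks=[#1:8@98]
After op 2 [order #2] limit_buy(price=105, qty=2): fills=#2x#1:2@98; bids=[-] asks=[#1:6@98]
After op 3 [order #3] limit_buy(price=102, qty=7): fills=#3x#1:6@98; bids=[#3:1@102] asks=[-]
After op 4 [order #4] market_sell(qty=4): fills=#3x#4:1@102; bids=[-] asks=[-]
After op 5 cancel(order #2): fills=none; bids=[-] asks=[-]
After op 6 [order #5] market_buy(qty=3): fills=none; bids=[-] asks=[-]
After op 7 [order #6] market_sell(qty=5): fills=none; bids=[-] asks=[-]

Answer: bid=- ask=98
bid=- ask=98
bid=102 ask=-
bid=- ask=-
bid=- ask=-
bid=- ask=-
bid=- ask=-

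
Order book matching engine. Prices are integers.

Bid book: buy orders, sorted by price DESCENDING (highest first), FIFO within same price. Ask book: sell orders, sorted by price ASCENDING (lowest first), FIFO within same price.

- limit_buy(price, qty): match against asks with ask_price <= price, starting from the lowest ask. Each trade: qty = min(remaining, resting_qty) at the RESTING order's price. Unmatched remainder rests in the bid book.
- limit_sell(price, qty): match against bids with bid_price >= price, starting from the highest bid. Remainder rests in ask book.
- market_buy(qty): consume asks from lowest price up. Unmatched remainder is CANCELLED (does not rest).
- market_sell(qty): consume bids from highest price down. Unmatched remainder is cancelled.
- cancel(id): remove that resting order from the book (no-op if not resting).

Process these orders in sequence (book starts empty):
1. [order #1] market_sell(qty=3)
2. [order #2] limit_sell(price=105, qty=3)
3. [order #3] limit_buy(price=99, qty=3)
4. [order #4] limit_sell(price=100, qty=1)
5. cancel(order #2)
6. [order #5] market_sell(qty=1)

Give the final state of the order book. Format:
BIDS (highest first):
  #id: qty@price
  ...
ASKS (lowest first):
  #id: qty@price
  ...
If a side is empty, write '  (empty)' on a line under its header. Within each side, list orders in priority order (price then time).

Answer: BIDS (highest first):
  #3: 2@99
ASKS (lowest first):
  #4: 1@100

Derivation:
After op 1 [order #1] market_sell(qty=3): fills=none; bids=[-] asks=[-]
After op 2 [order #2] limit_sell(price=105, qty=3): fills=none; bids=[-] asks=[#2:3@105]
After op 3 [order #3] limit_buy(price=99, qty=3): fills=none; bids=[#3:3@99] asks=[#2:3@105]
After op 4 [order #4] limit_sell(price=100, qty=1): fills=none; bids=[#3:3@99] asks=[#4:1@100 #2:3@105]
After op 5 cancel(order #2): fills=none; bids=[#3:3@99] asks=[#4:1@100]
After op 6 [order #5] market_sell(qty=1): fills=#3x#5:1@99; bids=[#3:2@99] asks=[#4:1@100]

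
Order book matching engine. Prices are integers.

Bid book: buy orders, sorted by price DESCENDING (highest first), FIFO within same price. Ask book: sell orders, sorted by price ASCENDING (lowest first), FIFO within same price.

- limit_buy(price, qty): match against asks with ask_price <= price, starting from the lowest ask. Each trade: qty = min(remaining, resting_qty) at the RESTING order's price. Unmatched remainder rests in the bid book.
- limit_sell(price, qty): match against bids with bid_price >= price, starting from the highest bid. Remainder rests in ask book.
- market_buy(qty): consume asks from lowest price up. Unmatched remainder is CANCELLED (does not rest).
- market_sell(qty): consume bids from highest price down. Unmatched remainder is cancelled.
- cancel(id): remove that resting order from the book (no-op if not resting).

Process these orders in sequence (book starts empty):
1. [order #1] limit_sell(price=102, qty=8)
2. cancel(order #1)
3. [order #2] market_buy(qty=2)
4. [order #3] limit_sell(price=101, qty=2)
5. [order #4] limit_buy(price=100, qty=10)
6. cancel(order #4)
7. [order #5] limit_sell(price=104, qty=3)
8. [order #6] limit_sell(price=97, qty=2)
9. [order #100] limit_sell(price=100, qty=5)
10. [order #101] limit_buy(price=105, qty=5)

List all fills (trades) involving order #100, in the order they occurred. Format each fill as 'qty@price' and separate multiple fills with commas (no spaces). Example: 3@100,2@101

After op 1 [order #1] limit_sell(price=102, qty=8): fills=none; bids=[-] asks=[#1:8@102]
After op 2 cancel(order #1): fills=none; bids=[-] asks=[-]
After op 3 [order #2] market_buy(qty=2): fills=none; bids=[-] asks=[-]
After op 4 [order #3] limit_sell(price=101, qty=2): fills=none; bids=[-] asks=[#3:2@101]
After op 5 [order #4] limit_buy(price=100, qty=10): fills=none; bids=[#4:10@100] asks=[#3:2@101]
After op 6 cancel(order #4): fills=none; bids=[-] asks=[#3:2@101]
After op 7 [order #5] limit_sell(price=104, qty=3): fills=none; bids=[-] asks=[#3:2@101 #5:3@104]
After op 8 [order #6] limit_sell(price=97, qty=2): fills=none; bids=[-] asks=[#6:2@97 #3:2@101 #5:3@104]
After op 9 [order #100] limit_sell(price=100, qty=5): fills=none; bids=[-] asks=[#6:2@97 #100:5@100 #3:2@101 #5:3@104]
After op 10 [order #101] limit_buy(price=105, qty=5): fills=#101x#6:2@97 #101x#100:3@100; bids=[-] asks=[#100:2@100 #3:2@101 #5:3@104]

Answer: 3@100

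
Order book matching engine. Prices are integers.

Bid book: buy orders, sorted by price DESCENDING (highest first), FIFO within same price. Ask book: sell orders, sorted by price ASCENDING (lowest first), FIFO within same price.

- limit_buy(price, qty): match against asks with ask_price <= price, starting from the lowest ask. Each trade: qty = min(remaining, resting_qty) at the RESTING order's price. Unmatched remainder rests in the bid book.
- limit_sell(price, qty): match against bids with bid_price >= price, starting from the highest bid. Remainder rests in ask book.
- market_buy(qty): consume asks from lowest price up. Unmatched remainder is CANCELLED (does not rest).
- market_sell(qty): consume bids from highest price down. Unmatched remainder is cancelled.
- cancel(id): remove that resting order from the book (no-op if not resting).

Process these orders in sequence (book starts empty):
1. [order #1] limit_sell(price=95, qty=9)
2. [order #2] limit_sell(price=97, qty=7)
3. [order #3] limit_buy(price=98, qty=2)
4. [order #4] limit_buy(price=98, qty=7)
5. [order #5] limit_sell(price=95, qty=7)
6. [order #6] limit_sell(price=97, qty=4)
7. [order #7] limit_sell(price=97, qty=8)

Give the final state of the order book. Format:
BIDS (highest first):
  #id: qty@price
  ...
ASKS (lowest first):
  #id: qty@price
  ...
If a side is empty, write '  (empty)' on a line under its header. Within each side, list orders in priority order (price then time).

After op 1 [order #1] limit_sell(price=95, qty=9): fills=none; bids=[-] asks=[#1:9@95]
After op 2 [order #2] limit_sell(price=97, qty=7): fills=none; bids=[-] asks=[#1:9@95 #2:7@97]
After op 3 [order #3] limit_buy(price=98, qty=2): fills=#3x#1:2@95; bids=[-] asks=[#1:7@95 #2:7@97]
After op 4 [order #4] limit_buy(price=98, qty=7): fills=#4x#1:7@95; bids=[-] asks=[#2:7@97]
After op 5 [order #5] limit_sell(price=95, qty=7): fills=none; bids=[-] asks=[#5:7@95 #2:7@97]
After op 6 [order #6] limit_sell(price=97, qty=4): fills=none; bids=[-] asks=[#5:7@95 #2:7@97 #6:4@97]
After op 7 [order #7] limit_sell(price=97, qty=8): fills=none; bids=[-] asks=[#5:7@95 #2:7@97 #6:4@97 #7:8@97]

Answer: BIDS (highest first):
  (empty)
ASKS (lowest first):
  #5: 7@95
  #2: 7@97
  #6: 4@97
  #7: 8@97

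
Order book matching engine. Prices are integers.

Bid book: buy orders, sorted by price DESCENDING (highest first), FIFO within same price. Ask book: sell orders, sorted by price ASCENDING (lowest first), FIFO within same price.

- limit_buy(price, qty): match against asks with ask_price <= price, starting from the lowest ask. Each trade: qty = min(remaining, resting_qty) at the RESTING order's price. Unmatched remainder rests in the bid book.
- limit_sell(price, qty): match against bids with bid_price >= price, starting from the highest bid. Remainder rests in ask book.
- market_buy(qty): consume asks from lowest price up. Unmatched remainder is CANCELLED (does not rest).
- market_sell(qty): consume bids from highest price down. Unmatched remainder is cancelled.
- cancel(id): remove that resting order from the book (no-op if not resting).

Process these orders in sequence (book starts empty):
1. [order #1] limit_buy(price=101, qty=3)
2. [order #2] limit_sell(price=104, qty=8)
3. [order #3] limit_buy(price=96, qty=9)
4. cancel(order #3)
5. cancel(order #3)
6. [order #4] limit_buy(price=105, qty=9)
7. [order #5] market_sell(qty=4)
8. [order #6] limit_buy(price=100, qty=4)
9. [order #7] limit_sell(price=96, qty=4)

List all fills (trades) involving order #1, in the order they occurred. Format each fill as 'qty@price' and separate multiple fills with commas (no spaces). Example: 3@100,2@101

Answer: 3@101

Derivation:
After op 1 [order #1] limit_buy(price=101, qty=3): fills=none; bids=[#1:3@101] asks=[-]
After op 2 [order #2] limit_sell(price=104, qty=8): fills=none; bids=[#1:3@101] asks=[#2:8@104]
After op 3 [order #3] limit_buy(price=96, qty=9): fills=none; bids=[#1:3@101 #3:9@96] asks=[#2:8@104]
After op 4 cancel(order #3): fills=none; bids=[#1:3@101] asks=[#2:8@104]
After op 5 cancel(order #3): fills=none; bids=[#1:3@101] asks=[#2:8@104]
After op 6 [order #4] limit_buy(price=105, qty=9): fills=#4x#2:8@104; bids=[#4:1@105 #1:3@101] asks=[-]
After op 7 [order #5] market_sell(qty=4): fills=#4x#5:1@105 #1x#5:3@101; bids=[-] asks=[-]
After op 8 [order #6] limit_buy(price=100, qty=4): fills=none; bids=[#6:4@100] asks=[-]
After op 9 [order #7] limit_sell(price=96, qty=4): fills=#6x#7:4@100; bids=[-] asks=[-]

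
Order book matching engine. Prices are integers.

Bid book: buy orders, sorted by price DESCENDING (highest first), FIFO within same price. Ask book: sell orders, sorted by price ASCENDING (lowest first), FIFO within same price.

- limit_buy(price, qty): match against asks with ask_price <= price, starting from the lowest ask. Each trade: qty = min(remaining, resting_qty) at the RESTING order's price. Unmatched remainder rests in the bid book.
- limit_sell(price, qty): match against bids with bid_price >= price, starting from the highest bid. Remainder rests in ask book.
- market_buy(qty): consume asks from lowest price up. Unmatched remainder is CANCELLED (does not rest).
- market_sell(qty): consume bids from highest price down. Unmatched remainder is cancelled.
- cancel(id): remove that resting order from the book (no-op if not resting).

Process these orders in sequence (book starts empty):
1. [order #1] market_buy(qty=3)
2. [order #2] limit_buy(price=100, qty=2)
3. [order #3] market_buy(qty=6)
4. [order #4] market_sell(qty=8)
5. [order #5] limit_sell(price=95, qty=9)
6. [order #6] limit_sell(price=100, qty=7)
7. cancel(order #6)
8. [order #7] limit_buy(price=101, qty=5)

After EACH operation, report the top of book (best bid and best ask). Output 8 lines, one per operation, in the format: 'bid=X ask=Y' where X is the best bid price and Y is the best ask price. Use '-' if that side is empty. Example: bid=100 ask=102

After op 1 [order #1] market_buy(qty=3): fills=none; bids=[-] asks=[-]
After op 2 [order #2] limit_buy(price=100, qty=2): fills=none; bids=[#2:2@100] asks=[-]
After op 3 [order #3] market_buy(qty=6): fills=none; bids=[#2:2@100] asks=[-]
After op 4 [order #4] market_sell(qty=8): fills=#2x#4:2@100; bids=[-] asks=[-]
After op 5 [order #5] limit_sell(price=95, qty=9): fills=none; bids=[-] asks=[#5:9@95]
After op 6 [order #6] limit_sell(price=100, qty=7): fills=none; bids=[-] asks=[#5:9@95 #6:7@100]
After op 7 cancel(order #6): fills=none; bids=[-] asks=[#5:9@95]
After op 8 [order #7] limit_buy(price=101, qty=5): fills=#7x#5:5@95; bids=[-] asks=[#5:4@95]

Answer: bid=- ask=-
bid=100 ask=-
bid=100 ask=-
bid=- ask=-
bid=- ask=95
bid=- ask=95
bid=- ask=95
bid=- ask=95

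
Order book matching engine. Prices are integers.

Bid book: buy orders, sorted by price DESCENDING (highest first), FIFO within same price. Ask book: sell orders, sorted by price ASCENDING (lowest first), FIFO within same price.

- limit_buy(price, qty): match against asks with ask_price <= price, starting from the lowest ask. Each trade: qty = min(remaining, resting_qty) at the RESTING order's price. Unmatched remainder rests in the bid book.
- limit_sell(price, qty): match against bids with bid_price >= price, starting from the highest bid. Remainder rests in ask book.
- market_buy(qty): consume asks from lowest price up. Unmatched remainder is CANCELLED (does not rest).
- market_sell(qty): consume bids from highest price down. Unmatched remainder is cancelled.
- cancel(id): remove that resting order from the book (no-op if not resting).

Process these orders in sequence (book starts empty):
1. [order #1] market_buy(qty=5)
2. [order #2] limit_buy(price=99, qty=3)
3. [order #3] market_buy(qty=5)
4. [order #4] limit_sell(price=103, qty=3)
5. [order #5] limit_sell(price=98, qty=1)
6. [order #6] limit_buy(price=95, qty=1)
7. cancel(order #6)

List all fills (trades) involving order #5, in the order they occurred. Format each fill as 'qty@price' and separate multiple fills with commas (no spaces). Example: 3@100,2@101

After op 1 [order #1] market_buy(qty=5): fills=none; bids=[-] asks=[-]
After op 2 [order #2] limit_buy(price=99, qty=3): fills=none; bids=[#2:3@99] asks=[-]
After op 3 [order #3] market_buy(qty=5): fills=none; bids=[#2:3@99] asks=[-]
After op 4 [order #4] limit_sell(price=103, qty=3): fills=none; bids=[#2:3@99] asks=[#4:3@103]
After op 5 [order #5] limit_sell(price=98, qty=1): fills=#2x#5:1@99; bids=[#2:2@99] asks=[#4:3@103]
After op 6 [order #6] limit_buy(price=95, qty=1): fills=none; bids=[#2:2@99 #6:1@95] asks=[#4:3@103]
After op 7 cancel(order #6): fills=none; bids=[#2:2@99] asks=[#4:3@103]

Answer: 1@99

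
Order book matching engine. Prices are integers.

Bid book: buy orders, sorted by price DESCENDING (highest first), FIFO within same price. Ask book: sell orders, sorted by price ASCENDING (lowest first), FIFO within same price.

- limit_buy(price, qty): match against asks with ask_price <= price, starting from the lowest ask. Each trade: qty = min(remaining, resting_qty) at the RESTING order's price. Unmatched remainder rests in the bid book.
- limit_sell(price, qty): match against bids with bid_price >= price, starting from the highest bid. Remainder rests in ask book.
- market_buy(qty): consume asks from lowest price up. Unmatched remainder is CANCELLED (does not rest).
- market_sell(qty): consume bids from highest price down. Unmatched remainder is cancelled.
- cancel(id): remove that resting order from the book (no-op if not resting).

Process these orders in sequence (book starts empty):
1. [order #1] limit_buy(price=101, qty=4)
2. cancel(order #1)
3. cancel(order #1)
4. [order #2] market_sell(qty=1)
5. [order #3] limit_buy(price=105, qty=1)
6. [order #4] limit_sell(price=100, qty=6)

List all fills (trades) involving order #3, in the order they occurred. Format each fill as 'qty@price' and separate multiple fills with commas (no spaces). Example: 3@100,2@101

After op 1 [order #1] limit_buy(price=101, qty=4): fills=none; bids=[#1:4@101] asks=[-]
After op 2 cancel(order #1): fills=none; bids=[-] asks=[-]
After op 3 cancel(order #1): fills=none; bids=[-] asks=[-]
After op 4 [order #2] market_sell(qty=1): fills=none; bids=[-] asks=[-]
After op 5 [order #3] limit_buy(price=105, qty=1): fills=none; bids=[#3:1@105] asks=[-]
After op 6 [order #4] limit_sell(price=100, qty=6): fills=#3x#4:1@105; bids=[-] asks=[#4:5@100]

Answer: 1@105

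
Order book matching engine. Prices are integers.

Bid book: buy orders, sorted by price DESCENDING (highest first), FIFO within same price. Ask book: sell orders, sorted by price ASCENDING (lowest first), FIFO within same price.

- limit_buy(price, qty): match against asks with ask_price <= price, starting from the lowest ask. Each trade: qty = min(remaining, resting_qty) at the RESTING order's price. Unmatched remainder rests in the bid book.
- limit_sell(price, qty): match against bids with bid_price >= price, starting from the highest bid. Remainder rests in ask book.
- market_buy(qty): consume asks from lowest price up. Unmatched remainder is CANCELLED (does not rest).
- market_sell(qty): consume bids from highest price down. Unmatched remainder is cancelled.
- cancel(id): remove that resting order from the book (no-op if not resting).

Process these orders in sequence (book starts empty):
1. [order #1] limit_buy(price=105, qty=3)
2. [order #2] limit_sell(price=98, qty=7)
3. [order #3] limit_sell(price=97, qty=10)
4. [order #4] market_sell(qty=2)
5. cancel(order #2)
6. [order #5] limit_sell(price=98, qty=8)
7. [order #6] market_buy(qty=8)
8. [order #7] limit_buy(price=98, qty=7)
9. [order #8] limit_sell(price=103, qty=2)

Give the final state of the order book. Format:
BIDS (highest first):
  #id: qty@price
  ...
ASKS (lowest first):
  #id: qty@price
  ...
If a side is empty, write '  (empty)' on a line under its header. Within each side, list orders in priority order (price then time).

After op 1 [order #1] limit_buy(price=105, qty=3): fills=none; bids=[#1:3@105] asks=[-]
After op 2 [order #2] limit_sell(price=98, qty=7): fills=#1x#2:3@105; bids=[-] asks=[#2:4@98]
After op 3 [order #3] limit_sell(price=97, qty=10): fills=none; bids=[-] asks=[#3:10@97 #2:4@98]
After op 4 [order #4] market_sell(qty=2): fills=none; bids=[-] asks=[#3:10@97 #2:4@98]
After op 5 cancel(order #2): fills=none; bids=[-] asks=[#3:10@97]
After op 6 [order #5] limit_sell(price=98, qty=8): fills=none; bids=[-] asks=[#3:10@97 #5:8@98]
After op 7 [order #6] market_buy(qty=8): fills=#6x#3:8@97; bids=[-] asks=[#3:2@97 #5:8@98]
After op 8 [order #7] limit_buy(price=98, qty=7): fills=#7x#3:2@97 #7x#5:5@98; bids=[-] asks=[#5:3@98]
After op 9 [order #8] limit_sell(price=103, qty=2): fills=none; bids=[-] asks=[#5:3@98 #8:2@103]

Answer: BIDS (highest first):
  (empty)
ASKS (lowest first):
  #5: 3@98
  #8: 2@103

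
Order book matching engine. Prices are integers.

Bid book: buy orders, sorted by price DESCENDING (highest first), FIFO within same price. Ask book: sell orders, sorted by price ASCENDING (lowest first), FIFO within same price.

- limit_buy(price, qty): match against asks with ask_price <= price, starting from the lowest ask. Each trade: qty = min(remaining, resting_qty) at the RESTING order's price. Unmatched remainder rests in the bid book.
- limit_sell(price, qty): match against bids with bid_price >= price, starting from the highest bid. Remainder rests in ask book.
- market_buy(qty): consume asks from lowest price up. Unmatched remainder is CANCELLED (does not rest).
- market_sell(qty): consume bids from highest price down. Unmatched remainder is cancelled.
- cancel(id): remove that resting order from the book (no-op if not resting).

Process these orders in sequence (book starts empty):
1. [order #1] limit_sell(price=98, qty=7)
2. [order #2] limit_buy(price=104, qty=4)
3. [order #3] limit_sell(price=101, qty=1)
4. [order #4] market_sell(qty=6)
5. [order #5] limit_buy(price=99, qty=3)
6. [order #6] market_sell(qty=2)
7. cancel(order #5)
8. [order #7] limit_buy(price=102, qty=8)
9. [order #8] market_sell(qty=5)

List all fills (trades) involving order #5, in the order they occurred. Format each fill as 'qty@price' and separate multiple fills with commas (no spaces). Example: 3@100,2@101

After op 1 [order #1] limit_sell(price=98, qty=7): fills=none; bids=[-] asks=[#1:7@98]
After op 2 [order #2] limit_buy(price=104, qty=4): fills=#2x#1:4@98; bids=[-] asks=[#1:3@98]
After op 3 [order #3] limit_sell(price=101, qty=1): fills=none; bids=[-] asks=[#1:3@98 #3:1@101]
After op 4 [order #4] market_sell(qty=6): fills=none; bids=[-] asks=[#1:3@98 #3:1@101]
After op 5 [order #5] limit_buy(price=99, qty=3): fills=#5x#1:3@98; bids=[-] asks=[#3:1@101]
After op 6 [order #6] market_sell(qty=2): fills=none; bids=[-] asks=[#3:1@101]
After op 7 cancel(order #5): fills=none; bids=[-] asks=[#3:1@101]
After op 8 [order #7] limit_buy(price=102, qty=8): fills=#7x#3:1@101; bids=[#7:7@102] asks=[-]
After op 9 [order #8] market_sell(qty=5): fills=#7x#8:5@102; bids=[#7:2@102] asks=[-]

Answer: 3@98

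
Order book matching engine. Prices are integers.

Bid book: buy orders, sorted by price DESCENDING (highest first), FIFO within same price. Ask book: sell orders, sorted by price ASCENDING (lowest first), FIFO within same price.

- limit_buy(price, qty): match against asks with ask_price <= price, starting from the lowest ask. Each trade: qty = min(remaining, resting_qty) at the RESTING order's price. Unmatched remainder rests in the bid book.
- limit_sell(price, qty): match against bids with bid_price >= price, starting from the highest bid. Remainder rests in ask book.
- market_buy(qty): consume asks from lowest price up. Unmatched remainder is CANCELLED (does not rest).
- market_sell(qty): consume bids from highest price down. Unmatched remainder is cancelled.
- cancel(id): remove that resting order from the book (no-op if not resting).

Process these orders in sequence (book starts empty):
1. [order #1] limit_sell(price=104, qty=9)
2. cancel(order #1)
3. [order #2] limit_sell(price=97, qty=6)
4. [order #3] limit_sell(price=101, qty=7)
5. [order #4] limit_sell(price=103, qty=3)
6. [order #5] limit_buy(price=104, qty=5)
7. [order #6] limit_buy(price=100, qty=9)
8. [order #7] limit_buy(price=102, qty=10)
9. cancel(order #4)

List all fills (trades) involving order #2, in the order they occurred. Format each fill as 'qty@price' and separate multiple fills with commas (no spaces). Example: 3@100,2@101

After op 1 [order #1] limit_sell(price=104, qty=9): fills=none; bids=[-] asks=[#1:9@104]
After op 2 cancel(order #1): fills=none; bids=[-] asks=[-]
After op 3 [order #2] limit_sell(price=97, qty=6): fills=none; bids=[-] asks=[#2:6@97]
After op 4 [order #3] limit_sell(price=101, qty=7): fills=none; bids=[-] asks=[#2:6@97 #3:7@101]
After op 5 [order #4] limit_sell(price=103, qty=3): fills=none; bids=[-] asks=[#2:6@97 #3:7@101 #4:3@103]
After op 6 [order #5] limit_buy(price=104, qty=5): fills=#5x#2:5@97; bids=[-] asks=[#2:1@97 #3:7@101 #4:3@103]
After op 7 [order #6] limit_buy(price=100, qty=9): fills=#6x#2:1@97; bids=[#6:8@100] asks=[#3:7@101 #4:3@103]
After op 8 [order #7] limit_buy(price=102, qty=10): fills=#7x#3:7@101; bids=[#7:3@102 #6:8@100] asks=[#4:3@103]
After op 9 cancel(order #4): fills=none; bids=[#7:3@102 #6:8@100] asks=[-]

Answer: 5@97,1@97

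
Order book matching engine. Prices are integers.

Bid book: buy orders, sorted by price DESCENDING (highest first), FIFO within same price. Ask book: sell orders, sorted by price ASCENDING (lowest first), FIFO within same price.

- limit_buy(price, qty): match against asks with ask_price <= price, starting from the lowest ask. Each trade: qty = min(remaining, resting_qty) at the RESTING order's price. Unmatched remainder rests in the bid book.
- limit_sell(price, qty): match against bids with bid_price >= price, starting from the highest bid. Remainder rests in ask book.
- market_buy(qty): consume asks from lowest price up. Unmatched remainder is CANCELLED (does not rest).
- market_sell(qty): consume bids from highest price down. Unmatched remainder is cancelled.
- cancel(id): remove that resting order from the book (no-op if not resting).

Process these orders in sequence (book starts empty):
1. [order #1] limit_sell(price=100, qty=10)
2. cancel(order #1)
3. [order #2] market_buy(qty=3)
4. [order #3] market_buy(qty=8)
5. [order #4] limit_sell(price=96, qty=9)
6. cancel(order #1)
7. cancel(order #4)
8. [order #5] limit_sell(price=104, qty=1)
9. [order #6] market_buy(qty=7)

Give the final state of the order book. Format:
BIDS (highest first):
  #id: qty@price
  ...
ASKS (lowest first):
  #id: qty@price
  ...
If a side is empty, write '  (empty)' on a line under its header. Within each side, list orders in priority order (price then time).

After op 1 [order #1] limit_sell(price=100, qty=10): fills=none; bids=[-] asks=[#1:10@100]
After op 2 cancel(order #1): fills=none; bids=[-] asks=[-]
After op 3 [order #2] market_buy(qty=3): fills=none; bids=[-] asks=[-]
After op 4 [order #3] market_buy(qty=8): fills=none; bids=[-] asks=[-]
After op 5 [order #4] limit_sell(price=96, qty=9): fills=none; bids=[-] asks=[#4:9@96]
After op 6 cancel(order #1): fills=none; bids=[-] asks=[#4:9@96]
After op 7 cancel(order #4): fills=none; bids=[-] asks=[-]
After op 8 [order #5] limit_sell(price=104, qty=1): fills=none; bids=[-] asks=[#5:1@104]
After op 9 [order #6] market_buy(qty=7): fills=#6x#5:1@104; bids=[-] asks=[-]

Answer: BIDS (highest first):
  (empty)
ASKS (lowest first):
  (empty)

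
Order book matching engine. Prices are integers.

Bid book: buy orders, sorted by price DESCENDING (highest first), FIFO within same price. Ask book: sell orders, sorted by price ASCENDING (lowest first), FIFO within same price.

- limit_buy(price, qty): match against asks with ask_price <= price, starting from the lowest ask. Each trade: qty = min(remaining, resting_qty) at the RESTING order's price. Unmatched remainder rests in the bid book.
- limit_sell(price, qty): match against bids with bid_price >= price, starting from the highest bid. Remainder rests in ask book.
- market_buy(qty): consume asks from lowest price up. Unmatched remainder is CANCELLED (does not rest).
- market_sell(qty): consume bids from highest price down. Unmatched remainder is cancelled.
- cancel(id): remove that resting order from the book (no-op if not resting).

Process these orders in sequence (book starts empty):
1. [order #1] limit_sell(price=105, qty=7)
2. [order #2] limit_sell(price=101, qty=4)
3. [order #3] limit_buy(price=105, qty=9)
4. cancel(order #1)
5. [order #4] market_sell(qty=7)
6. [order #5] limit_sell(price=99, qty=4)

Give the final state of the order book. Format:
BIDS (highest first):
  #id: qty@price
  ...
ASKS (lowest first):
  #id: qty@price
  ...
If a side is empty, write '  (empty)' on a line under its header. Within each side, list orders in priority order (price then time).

After op 1 [order #1] limit_sell(price=105, qty=7): fills=none; bids=[-] asks=[#1:7@105]
After op 2 [order #2] limit_sell(price=101, qty=4): fills=none; bids=[-] asks=[#2:4@101 #1:7@105]
After op 3 [order #3] limit_buy(price=105, qty=9): fills=#3x#2:4@101 #3x#1:5@105; bids=[-] asks=[#1:2@105]
After op 4 cancel(order #1): fills=none; bids=[-] asks=[-]
After op 5 [order #4] market_sell(qty=7): fills=none; bids=[-] asks=[-]
After op 6 [order #5] limit_sell(price=99, qty=4): fills=none; bids=[-] asks=[#5:4@99]

Answer: BIDS (highest first):
  (empty)
ASKS (lowest first):
  #5: 4@99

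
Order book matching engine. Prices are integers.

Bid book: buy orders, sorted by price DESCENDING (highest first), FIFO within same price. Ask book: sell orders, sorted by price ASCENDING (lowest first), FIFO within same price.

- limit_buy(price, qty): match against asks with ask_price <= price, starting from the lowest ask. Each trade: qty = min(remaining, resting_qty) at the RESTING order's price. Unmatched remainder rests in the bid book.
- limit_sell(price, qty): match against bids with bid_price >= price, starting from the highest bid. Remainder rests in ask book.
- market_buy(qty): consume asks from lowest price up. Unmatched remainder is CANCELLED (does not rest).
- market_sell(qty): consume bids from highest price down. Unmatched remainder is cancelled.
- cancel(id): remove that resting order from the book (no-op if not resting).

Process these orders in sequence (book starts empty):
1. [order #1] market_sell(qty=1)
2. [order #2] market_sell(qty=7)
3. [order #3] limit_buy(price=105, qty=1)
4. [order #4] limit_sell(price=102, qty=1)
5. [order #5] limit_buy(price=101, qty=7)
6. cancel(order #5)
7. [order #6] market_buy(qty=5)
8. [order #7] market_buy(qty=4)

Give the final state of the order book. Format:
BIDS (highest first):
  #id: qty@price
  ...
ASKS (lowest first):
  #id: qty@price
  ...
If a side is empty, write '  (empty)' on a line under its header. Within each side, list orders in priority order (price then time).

After op 1 [order #1] market_sell(qty=1): fills=none; bids=[-] asks=[-]
After op 2 [order #2] market_sell(qty=7): fills=none; bids=[-] asks=[-]
After op 3 [order #3] limit_buy(price=105, qty=1): fills=none; bids=[#3:1@105] asks=[-]
After op 4 [order #4] limit_sell(price=102, qty=1): fills=#3x#4:1@105; bids=[-] asks=[-]
After op 5 [order #5] limit_buy(price=101, qty=7): fills=none; bids=[#5:7@101] asks=[-]
After op 6 cancel(order #5): fills=none; bids=[-] asks=[-]
After op 7 [order #6] market_buy(qty=5): fills=none; bids=[-] asks=[-]
After op 8 [order #7] market_buy(qty=4): fills=none; bids=[-] asks=[-]

Answer: BIDS (highest first):
  (empty)
ASKS (lowest first):
  (empty)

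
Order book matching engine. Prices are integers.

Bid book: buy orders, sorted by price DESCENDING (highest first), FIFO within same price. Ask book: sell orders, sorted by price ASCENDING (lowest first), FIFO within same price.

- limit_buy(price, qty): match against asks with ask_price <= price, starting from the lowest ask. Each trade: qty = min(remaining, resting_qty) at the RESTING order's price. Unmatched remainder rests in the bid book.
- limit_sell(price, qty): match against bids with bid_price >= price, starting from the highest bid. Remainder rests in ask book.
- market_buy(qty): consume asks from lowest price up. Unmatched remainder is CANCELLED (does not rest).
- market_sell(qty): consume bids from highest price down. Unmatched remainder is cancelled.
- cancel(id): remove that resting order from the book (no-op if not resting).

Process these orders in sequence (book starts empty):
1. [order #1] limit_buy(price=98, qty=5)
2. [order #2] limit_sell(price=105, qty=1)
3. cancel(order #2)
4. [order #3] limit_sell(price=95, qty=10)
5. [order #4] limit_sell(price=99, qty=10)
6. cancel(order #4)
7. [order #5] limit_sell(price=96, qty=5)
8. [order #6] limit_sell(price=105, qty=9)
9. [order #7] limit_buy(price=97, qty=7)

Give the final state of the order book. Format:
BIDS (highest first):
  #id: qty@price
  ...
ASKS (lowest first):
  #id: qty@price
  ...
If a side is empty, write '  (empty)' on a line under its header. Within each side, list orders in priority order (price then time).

After op 1 [order #1] limit_buy(price=98, qty=5): fills=none; bids=[#1:5@98] asks=[-]
After op 2 [order #2] limit_sell(price=105, qty=1): fills=none; bids=[#1:5@98] asks=[#2:1@105]
After op 3 cancel(order #2): fills=none; bids=[#1:5@98] asks=[-]
After op 4 [order #3] limit_sell(price=95, qty=10): fills=#1x#3:5@98; bids=[-] asks=[#3:5@95]
After op 5 [order #4] limit_sell(price=99, qty=10): fills=none; bids=[-] asks=[#3:5@95 #4:10@99]
After op 6 cancel(order #4): fills=none; bids=[-] asks=[#3:5@95]
After op 7 [order #5] limit_sell(price=96, qty=5): fills=none; bids=[-] asks=[#3:5@95 #5:5@96]
After op 8 [order #6] limit_sell(price=105, qty=9): fills=none; bids=[-] asks=[#3:5@95 #5:5@96 #6:9@105]
After op 9 [order #7] limit_buy(price=97, qty=7): fills=#7x#3:5@95 #7x#5:2@96; bids=[-] asks=[#5:3@96 #6:9@105]

Answer: BIDS (highest first):
  (empty)
ASKS (lowest first):
  #5: 3@96
  #6: 9@105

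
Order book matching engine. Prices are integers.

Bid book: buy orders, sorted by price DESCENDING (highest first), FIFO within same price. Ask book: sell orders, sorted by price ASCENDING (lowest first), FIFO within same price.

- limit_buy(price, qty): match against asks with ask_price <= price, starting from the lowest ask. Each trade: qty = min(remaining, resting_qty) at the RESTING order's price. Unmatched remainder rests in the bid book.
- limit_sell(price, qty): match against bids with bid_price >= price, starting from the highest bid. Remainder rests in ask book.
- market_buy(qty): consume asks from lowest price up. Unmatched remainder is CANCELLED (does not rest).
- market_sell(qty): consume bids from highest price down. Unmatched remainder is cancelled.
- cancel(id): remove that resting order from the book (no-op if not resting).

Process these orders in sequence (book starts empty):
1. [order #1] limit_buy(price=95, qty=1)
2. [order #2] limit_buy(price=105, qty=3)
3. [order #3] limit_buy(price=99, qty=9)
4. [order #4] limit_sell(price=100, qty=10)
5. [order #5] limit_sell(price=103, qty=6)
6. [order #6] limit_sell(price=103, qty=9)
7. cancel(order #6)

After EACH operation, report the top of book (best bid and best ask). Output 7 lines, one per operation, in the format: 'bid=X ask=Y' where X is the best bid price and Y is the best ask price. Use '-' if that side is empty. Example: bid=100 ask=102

Answer: bid=95 ask=-
bid=105 ask=-
bid=105 ask=-
bid=99 ask=100
bid=99 ask=100
bid=99 ask=100
bid=99 ask=100

Derivation:
After op 1 [order #1] limit_buy(price=95, qty=1): fills=none; bids=[#1:1@95] asks=[-]
After op 2 [order #2] limit_buy(price=105, qty=3): fills=none; bids=[#2:3@105 #1:1@95] asks=[-]
After op 3 [order #3] limit_buy(price=99, qty=9): fills=none; bids=[#2:3@105 #3:9@99 #1:1@95] asks=[-]
After op 4 [order #4] limit_sell(price=100, qty=10): fills=#2x#4:3@105; bids=[#3:9@99 #1:1@95] asks=[#4:7@100]
After op 5 [order #5] limit_sell(price=103, qty=6): fills=none; bids=[#3:9@99 #1:1@95] asks=[#4:7@100 #5:6@103]
After op 6 [order #6] limit_sell(price=103, qty=9): fills=none; bids=[#3:9@99 #1:1@95] asks=[#4:7@100 #5:6@103 #6:9@103]
After op 7 cancel(order #6): fills=none; bids=[#3:9@99 #1:1@95] asks=[#4:7@100 #5:6@103]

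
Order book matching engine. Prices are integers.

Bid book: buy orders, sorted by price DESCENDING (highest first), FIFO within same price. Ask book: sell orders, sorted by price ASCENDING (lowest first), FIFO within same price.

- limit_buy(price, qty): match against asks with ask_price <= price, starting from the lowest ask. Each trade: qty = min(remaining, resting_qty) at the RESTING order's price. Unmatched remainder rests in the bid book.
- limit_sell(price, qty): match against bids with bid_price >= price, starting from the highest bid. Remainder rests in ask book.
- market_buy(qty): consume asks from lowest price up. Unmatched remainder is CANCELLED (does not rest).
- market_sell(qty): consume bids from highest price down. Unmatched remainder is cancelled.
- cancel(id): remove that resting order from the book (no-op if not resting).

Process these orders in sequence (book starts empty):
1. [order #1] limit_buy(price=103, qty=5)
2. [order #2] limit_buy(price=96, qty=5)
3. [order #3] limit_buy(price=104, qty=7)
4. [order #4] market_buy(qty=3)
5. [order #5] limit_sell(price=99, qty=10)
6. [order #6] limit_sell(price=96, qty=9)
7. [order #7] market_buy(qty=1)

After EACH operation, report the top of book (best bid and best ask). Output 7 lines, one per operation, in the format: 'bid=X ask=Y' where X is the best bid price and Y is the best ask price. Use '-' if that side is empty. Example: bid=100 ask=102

After op 1 [order #1] limit_buy(price=103, qty=5): fills=none; bids=[#1:5@103] asks=[-]
After op 2 [order #2] limit_buy(price=96, qty=5): fills=none; bids=[#1:5@103 #2:5@96] asks=[-]
After op 3 [order #3] limit_buy(price=104, qty=7): fills=none; bids=[#3:7@104 #1:5@103 #2:5@96] asks=[-]
After op 4 [order #4] market_buy(qty=3): fills=none; bids=[#3:7@104 #1:5@103 #2:5@96] asks=[-]
After op 5 [order #5] limit_sell(price=99, qty=10): fills=#3x#5:7@104 #1x#5:3@103; bids=[#1:2@103 #2:5@96] asks=[-]
After op 6 [order #6] limit_sell(price=96, qty=9): fills=#1x#6:2@103 #2x#6:5@96; bids=[-] asks=[#6:2@96]
After op 7 [order #7] market_buy(qty=1): fills=#7x#6:1@96; bids=[-] asks=[#6:1@96]

Answer: bid=103 ask=-
bid=103 ask=-
bid=104 ask=-
bid=104 ask=-
bid=103 ask=-
bid=- ask=96
bid=- ask=96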